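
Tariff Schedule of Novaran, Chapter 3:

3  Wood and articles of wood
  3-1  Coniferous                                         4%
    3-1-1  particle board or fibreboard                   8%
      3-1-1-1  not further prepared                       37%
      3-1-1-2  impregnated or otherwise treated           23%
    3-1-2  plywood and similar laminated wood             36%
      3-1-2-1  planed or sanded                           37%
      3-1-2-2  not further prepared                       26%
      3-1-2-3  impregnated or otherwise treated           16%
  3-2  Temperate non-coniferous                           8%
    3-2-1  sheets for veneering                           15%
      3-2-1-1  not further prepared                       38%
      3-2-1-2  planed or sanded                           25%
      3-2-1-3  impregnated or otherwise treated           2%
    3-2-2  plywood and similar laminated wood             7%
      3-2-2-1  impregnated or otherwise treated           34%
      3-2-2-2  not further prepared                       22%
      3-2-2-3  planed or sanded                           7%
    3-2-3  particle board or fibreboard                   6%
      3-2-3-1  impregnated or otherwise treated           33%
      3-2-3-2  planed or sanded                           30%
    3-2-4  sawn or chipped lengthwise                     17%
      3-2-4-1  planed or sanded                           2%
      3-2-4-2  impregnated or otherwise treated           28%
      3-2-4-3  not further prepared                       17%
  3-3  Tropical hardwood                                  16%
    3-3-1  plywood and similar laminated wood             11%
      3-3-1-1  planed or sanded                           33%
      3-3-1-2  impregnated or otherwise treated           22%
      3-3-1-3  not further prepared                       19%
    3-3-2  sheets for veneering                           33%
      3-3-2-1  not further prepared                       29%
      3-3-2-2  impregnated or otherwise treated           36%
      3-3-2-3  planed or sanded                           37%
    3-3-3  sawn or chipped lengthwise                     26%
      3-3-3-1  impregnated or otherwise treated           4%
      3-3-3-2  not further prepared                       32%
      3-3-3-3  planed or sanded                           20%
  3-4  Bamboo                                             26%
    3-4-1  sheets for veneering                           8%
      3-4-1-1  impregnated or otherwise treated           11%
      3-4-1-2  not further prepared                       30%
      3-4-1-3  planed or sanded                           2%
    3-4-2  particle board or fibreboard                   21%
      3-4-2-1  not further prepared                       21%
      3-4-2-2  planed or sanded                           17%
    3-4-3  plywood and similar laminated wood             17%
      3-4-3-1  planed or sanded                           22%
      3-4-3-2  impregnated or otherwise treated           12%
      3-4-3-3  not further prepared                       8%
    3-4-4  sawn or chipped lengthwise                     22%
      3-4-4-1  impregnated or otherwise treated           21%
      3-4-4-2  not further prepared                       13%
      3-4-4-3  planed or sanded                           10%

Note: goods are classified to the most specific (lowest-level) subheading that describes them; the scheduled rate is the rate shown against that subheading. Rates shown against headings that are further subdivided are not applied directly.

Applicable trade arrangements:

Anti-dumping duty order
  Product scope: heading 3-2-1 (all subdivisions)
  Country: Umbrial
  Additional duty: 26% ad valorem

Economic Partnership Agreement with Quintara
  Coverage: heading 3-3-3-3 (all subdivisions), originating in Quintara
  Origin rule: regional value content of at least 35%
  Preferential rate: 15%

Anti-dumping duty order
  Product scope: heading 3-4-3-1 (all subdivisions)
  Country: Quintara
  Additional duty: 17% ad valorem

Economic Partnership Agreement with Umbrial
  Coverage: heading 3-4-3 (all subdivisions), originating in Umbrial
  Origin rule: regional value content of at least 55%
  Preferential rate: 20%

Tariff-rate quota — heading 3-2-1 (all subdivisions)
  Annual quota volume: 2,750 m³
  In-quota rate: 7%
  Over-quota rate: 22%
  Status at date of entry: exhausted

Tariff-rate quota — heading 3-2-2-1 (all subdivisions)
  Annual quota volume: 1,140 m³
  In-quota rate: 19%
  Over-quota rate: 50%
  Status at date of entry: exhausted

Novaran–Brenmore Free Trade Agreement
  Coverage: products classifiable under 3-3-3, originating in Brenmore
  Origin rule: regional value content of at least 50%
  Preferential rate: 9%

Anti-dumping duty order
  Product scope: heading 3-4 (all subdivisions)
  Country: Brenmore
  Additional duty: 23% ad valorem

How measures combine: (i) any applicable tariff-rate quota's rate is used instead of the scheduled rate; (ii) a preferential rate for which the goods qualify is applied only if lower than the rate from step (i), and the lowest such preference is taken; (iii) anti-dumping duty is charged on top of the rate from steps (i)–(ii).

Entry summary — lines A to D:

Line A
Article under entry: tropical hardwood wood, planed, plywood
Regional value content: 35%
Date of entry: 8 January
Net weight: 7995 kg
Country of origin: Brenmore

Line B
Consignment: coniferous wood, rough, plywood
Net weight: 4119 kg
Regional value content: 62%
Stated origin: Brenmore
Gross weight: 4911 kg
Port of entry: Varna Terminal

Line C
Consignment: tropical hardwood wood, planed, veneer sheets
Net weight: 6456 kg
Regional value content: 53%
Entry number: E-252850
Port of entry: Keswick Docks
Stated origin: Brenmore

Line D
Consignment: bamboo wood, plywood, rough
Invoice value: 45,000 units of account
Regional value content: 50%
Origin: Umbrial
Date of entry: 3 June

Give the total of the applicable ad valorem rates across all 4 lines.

Line A: tropical hardwood → 3-3; plywood → 3-3-1; planed → 3-3-1-1. Scheduled 33%. Brenmore agreement on 3-3-3: 3-3-1-1 not covered. → 33%.
Line B: coniferous → 3-1; plywood → 3-1-2; rough → 3-1-2-2. Scheduled 26%. Brenmore agreement on 3-3-3: 3-1-2-2 not covered. → 26%.
Line C: tropical hardwood → 3-3; veneer sheets → 3-3-2; planed → 3-3-2-3. Scheduled 37%. Brenmore agreement on 3-3-3: 3-3-2-3 not covered. → 37%.
Line D: bamboo → 3-4; plywood → 3-4-3; rough → 3-4-3-3. Scheduled 8%. Umbrial agreement on 3-4-3: RVC < 55%. → 8%.
Sum: 33% + 26% + 37% + 8% = 104%.

104%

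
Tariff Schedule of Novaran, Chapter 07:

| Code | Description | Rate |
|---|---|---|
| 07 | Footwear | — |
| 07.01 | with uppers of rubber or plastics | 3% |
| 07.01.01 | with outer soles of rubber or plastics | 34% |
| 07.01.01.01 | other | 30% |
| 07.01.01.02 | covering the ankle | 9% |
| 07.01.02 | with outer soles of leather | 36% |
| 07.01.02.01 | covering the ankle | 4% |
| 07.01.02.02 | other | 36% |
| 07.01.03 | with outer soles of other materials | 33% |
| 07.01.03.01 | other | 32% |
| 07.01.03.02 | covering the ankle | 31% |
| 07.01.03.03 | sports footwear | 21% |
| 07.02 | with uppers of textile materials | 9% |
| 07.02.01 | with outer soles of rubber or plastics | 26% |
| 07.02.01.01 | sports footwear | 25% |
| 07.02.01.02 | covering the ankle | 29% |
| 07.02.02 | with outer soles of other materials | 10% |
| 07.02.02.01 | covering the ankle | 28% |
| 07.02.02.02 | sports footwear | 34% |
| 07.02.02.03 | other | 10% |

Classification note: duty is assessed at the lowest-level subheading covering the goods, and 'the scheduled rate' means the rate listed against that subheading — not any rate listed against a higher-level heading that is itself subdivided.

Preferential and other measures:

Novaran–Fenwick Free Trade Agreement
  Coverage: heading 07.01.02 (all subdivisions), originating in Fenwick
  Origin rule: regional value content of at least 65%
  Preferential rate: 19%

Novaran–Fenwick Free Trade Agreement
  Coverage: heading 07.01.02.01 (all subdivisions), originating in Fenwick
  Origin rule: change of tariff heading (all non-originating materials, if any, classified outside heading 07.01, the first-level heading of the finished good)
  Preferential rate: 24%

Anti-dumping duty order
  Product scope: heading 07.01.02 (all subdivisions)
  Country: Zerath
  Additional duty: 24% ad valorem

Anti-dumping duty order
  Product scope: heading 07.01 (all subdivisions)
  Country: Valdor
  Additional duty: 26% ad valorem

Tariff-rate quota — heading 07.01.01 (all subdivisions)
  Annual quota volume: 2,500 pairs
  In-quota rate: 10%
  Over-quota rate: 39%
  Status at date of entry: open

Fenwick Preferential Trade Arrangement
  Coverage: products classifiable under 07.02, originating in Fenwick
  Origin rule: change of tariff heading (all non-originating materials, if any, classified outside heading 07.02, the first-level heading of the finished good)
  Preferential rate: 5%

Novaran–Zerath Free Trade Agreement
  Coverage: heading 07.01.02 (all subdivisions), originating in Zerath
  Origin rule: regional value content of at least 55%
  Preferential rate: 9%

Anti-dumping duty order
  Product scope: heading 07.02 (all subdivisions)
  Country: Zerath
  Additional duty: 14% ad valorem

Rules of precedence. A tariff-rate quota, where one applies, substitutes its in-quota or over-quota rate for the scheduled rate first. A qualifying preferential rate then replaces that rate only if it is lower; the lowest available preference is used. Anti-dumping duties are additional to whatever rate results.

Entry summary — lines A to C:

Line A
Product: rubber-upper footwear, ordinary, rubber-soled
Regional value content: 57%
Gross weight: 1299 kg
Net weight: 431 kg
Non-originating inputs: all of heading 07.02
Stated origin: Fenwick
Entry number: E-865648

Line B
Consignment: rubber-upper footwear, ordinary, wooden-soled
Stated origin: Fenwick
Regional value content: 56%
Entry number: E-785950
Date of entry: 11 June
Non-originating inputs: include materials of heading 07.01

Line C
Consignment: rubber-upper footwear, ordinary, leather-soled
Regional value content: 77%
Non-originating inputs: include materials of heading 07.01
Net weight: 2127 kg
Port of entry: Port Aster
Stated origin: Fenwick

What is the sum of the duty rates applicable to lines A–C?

Line A: rubber-upper → 07.01; rubber-soled → 07.01.01; ordinary → 07.01.01.01. Scheduled 30%. quota on 07.01.01 open → in-quota 10%; Fenwick agreement on 07.01.02: 07.01.01.01 not covered; Fenwick agreement on 07.01.02.01: 07.01.01.01 not covered; Fenwick agreement on 07.02: 07.01.01.01 not covered. → 10%.
Line B: rubber-upper → 07.01; wooden-soled → 07.01.03; ordinary → 07.01.03.01. Scheduled 32%. Fenwick agreement on 07.01.02: 07.01.03.01 not covered; Fenwick agreement on 07.01.02.01: 07.01.03.01 not covered; Fenwick agreement on 07.02: 07.01.03.01 not covered. → 32%.
Line C: rubber-upper → 07.01; leather-soled → 07.01.02; ordinary → 07.01.02.02. Scheduled 36%. Fenwick agreement on 07.01.02: RVC ≥ 65% → 19% available; Fenwick agreement on 07.01.02.01: 07.01.02.02 not covered; Fenwick agreement on 07.02: 07.01.02.02 not covered; preferential 19%. → 19%.
Sum: 10% + 32% + 19% = 61%.

61%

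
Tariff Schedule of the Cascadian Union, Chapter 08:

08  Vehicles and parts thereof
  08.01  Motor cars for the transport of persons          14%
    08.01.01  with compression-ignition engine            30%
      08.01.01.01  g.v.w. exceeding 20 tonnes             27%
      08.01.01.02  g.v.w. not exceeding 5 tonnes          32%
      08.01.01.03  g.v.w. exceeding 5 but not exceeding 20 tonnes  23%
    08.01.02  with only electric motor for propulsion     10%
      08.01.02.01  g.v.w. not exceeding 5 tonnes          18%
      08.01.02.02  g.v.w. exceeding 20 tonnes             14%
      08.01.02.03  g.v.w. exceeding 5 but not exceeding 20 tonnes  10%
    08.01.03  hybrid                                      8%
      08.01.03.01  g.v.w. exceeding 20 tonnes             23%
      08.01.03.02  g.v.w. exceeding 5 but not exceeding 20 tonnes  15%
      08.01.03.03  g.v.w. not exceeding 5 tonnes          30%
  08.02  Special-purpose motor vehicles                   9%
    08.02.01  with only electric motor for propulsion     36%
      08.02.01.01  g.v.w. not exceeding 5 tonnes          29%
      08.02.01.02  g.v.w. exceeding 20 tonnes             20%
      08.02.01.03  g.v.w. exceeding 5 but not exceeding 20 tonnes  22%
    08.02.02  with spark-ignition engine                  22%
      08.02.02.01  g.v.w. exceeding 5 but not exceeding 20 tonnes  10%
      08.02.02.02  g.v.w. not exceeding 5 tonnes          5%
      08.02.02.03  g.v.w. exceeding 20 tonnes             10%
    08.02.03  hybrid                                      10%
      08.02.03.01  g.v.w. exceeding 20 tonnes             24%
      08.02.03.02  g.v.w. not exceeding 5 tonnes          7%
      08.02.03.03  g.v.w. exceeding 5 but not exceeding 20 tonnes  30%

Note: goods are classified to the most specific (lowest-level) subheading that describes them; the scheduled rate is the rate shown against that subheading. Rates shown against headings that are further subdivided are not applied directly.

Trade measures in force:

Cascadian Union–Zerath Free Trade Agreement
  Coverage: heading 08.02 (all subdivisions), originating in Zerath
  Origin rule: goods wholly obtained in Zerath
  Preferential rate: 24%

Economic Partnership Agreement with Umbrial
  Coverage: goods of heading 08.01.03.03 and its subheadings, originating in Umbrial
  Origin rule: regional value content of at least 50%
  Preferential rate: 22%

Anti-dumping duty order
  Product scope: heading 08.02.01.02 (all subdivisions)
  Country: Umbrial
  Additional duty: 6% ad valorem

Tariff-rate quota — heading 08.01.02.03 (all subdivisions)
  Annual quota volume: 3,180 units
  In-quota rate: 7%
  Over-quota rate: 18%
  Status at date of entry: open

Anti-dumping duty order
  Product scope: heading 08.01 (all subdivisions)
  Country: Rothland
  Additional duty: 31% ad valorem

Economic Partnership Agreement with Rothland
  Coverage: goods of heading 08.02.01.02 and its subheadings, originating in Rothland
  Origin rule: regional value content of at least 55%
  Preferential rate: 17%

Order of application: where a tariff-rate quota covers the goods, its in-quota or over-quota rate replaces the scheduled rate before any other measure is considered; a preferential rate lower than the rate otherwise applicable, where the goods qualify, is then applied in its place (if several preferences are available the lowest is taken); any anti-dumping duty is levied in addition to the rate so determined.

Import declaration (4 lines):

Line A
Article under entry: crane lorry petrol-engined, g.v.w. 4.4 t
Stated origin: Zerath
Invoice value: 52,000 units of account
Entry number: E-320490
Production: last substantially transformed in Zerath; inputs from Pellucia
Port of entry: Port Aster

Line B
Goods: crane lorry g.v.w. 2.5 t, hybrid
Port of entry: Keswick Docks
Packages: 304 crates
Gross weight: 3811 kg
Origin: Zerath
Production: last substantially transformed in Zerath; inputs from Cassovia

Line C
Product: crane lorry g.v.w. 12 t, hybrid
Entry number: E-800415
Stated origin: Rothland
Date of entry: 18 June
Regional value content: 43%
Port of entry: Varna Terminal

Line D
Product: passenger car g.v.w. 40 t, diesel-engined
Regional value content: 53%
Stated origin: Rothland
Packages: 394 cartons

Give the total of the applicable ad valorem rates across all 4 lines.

Line A: crane lorry → 08.02; petrol-engined → 08.02.02; g.v.w. 4.4 t → 08.02.02.02. Scheduled 5%. Zerath agreement on 08.02: not wholly obtained. → 5%.
Line B: crane lorry → 08.02; hybrid → 08.02.03; g.v.w. 2.5 t → 08.02.03.02. Scheduled 7%. Zerath agreement on 08.02: not wholly obtained. → 7%.
Line C: crane lorry → 08.02; hybrid → 08.02.03; g.v.w. 12 t → 08.02.03.03. Scheduled 30%. Rothland agreement on 08.02.01.02: 08.02.03.03 not covered. → 30%.
Line D: passenger car → 08.01; diesel-engined → 08.01.01; g.v.w. 40 t → 08.01.01.01. Scheduled 27%. Rothland agreement on 08.02.01.02: 08.01.01.01 not covered; anti-dumping (Rothland, 08.01): +31%; total 27% + 31% = 58%. → 58%.
Sum: 5% + 7% + 30% + 58% = 100%.

100%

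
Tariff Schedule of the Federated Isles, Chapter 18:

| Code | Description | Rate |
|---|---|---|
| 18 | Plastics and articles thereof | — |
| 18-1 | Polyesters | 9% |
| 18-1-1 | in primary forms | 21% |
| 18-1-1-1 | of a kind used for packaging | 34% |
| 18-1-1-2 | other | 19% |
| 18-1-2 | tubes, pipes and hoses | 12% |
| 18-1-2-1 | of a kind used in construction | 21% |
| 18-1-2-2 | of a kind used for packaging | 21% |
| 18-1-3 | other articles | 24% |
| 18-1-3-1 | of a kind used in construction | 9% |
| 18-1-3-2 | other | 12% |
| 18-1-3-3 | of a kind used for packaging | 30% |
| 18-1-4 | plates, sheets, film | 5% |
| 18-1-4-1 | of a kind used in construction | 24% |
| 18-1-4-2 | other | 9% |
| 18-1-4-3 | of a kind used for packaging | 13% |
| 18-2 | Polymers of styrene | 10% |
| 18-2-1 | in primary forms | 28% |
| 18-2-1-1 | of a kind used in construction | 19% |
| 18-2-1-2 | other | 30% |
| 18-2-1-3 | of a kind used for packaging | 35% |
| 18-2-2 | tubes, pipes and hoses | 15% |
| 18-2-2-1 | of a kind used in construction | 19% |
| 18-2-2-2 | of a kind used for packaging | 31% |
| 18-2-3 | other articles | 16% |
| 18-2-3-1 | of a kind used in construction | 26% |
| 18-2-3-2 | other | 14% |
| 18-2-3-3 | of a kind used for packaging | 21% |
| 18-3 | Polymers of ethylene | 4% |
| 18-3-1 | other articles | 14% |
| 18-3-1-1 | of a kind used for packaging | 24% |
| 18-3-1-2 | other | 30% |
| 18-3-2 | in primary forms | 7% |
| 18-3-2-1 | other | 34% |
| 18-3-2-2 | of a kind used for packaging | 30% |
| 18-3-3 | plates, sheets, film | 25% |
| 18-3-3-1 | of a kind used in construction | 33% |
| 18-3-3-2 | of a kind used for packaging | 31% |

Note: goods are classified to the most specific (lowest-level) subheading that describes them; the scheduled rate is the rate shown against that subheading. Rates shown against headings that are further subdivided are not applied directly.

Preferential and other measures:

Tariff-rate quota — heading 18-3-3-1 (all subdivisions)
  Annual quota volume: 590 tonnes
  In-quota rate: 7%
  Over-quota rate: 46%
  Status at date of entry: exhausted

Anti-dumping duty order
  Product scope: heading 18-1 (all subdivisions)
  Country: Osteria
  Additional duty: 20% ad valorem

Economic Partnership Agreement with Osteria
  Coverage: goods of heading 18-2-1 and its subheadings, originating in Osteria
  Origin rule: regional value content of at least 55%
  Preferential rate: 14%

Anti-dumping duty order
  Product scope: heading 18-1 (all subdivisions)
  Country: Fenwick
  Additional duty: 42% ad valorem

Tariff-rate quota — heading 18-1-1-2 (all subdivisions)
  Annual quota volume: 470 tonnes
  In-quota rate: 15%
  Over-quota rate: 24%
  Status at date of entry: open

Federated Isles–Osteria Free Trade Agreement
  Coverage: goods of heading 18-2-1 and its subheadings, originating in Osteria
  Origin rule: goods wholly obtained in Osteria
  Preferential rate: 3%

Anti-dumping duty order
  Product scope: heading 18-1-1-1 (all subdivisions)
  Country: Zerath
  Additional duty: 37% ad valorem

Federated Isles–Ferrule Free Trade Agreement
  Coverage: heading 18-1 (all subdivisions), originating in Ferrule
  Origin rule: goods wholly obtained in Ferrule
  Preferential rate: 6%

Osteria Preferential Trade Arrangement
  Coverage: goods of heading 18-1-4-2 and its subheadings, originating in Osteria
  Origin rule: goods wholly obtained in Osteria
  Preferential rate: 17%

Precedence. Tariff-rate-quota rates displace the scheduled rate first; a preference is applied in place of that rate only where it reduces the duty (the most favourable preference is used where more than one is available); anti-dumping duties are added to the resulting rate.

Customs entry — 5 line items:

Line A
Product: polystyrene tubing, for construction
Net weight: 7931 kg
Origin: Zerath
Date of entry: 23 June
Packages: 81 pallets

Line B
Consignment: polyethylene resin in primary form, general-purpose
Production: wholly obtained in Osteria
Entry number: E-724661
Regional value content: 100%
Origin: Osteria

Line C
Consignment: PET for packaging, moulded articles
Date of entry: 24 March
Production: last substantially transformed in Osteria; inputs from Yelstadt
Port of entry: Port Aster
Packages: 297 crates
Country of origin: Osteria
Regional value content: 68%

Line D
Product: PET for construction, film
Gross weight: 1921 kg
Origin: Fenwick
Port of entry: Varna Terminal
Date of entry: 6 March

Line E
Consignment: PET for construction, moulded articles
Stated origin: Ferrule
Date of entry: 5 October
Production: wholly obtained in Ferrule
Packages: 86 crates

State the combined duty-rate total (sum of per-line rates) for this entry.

Line A: polystyrene → 18-2; tubing → 18-2-2; for construction → 18-2-2-1. Scheduled 19%. No special measure applies. → 19%.
Line B: polyethylene → 18-3; resin in primary form → 18-3-2; general-purpose → 18-3-2-1. Scheduled 34%. Osteria agreement on 18-2-1: 18-3-2-1 not covered; Osteria agreement on 18-2-1: 18-3-2-1 not covered; Osteria agreement on 18-1-4-2: 18-3-2-1 not covered. → 34%.
Line C: PET → 18-1; moulded articles → 18-1-3; for packaging → 18-1-3-3. Scheduled 30%. Osteria agreement on 18-2-1: 18-1-3-3 not covered; Osteria agreement on 18-2-1: 18-1-3-3 not covered; Osteria agreement on 18-1-4-2: 18-1-3-3 not covered; anti-dumping (Osteria, 18-1): +20%; total 30% + 20% = 50%. → 50%.
Line D: PET → 18-1; film → 18-1-4; for construction → 18-1-4-1. Scheduled 24%. anti-dumping (Fenwick, 18-1): +42%; total 24% + 42% = 66%. → 66%.
Line E: PET → 18-1; moulded articles → 18-1-3; for construction → 18-1-3-1. Scheduled 9%. Ferrule agreement on 18-1: wholly obtained → 6% available; preferential 6%. → 6%.
Sum: 19% + 34% + 50% + 66% + 6% = 175%.

175%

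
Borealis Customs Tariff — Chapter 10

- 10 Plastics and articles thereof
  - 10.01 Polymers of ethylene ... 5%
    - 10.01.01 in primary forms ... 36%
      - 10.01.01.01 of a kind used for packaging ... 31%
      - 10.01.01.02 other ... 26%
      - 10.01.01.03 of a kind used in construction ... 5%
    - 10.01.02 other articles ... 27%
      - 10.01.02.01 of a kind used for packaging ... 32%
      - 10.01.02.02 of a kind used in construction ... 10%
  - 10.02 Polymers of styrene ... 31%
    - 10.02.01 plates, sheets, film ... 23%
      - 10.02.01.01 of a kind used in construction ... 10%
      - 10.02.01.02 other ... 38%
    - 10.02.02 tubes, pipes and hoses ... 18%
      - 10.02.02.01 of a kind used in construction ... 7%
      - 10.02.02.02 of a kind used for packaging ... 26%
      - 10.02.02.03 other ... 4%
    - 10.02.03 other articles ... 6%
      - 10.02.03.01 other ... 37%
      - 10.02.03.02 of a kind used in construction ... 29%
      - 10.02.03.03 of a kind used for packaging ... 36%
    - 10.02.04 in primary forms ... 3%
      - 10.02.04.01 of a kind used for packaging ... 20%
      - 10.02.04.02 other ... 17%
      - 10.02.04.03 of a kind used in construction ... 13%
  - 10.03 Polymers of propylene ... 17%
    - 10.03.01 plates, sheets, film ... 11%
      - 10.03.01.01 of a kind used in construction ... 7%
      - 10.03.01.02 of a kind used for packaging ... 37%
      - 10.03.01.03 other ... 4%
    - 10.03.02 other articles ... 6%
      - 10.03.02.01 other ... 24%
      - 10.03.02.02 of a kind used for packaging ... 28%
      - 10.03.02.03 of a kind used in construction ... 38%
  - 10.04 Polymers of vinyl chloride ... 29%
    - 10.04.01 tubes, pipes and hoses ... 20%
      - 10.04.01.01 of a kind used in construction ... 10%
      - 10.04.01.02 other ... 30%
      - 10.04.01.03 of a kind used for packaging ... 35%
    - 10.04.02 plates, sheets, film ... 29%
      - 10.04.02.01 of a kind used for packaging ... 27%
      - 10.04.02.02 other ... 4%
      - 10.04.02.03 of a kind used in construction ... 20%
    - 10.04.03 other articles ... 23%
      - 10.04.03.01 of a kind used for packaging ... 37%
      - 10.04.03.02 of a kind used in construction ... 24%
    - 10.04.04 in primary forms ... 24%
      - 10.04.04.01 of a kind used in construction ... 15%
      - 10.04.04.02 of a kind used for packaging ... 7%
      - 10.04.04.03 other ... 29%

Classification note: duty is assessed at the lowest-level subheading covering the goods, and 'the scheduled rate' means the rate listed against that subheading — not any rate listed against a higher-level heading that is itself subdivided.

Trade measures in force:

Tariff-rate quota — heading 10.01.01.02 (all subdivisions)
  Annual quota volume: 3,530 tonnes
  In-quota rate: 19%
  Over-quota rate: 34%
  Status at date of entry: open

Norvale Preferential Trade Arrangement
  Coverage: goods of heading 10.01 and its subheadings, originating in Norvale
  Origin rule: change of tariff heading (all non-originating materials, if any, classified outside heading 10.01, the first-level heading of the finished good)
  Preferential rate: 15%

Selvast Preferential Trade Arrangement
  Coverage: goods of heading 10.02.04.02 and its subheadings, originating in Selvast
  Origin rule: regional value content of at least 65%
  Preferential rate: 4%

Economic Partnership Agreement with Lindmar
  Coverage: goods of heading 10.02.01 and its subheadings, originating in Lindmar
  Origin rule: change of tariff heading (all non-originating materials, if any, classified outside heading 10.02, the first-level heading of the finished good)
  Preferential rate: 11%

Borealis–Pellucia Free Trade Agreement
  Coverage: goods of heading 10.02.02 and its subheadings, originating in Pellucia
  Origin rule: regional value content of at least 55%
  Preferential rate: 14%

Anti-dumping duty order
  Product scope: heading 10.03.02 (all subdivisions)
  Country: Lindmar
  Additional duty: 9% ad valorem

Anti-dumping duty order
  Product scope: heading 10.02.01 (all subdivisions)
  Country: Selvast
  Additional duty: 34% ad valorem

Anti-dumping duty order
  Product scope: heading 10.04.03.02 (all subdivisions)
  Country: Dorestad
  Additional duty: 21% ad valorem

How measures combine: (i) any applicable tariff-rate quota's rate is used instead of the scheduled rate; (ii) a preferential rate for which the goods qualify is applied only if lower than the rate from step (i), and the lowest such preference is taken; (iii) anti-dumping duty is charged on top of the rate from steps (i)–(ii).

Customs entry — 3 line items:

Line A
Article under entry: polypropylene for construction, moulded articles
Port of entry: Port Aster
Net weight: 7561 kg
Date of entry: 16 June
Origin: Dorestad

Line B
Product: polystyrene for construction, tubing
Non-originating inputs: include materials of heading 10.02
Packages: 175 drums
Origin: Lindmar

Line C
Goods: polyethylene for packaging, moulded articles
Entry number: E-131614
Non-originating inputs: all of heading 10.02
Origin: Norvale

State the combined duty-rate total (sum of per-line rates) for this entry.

Line A: polypropylene → 10.03; moulded articles → 10.03.02; for construction → 10.03.02.03. Scheduled 38%. No special measure applies. → 38%.
Line B: polystyrene → 10.02; tubing → 10.02.02; for construction → 10.02.02.01. Scheduled 7%. Lindmar agreement on 10.02.01: 10.02.02.01 not covered. → 7%.
Line C: polyethylene → 10.01; moulded articles → 10.01.02; for packaging → 10.01.02.01. Scheduled 32%. Norvale agreement on 10.01: CTH met → 15% available; preferential 15%. → 15%.
Sum: 38% + 7% + 15% = 60%.

60%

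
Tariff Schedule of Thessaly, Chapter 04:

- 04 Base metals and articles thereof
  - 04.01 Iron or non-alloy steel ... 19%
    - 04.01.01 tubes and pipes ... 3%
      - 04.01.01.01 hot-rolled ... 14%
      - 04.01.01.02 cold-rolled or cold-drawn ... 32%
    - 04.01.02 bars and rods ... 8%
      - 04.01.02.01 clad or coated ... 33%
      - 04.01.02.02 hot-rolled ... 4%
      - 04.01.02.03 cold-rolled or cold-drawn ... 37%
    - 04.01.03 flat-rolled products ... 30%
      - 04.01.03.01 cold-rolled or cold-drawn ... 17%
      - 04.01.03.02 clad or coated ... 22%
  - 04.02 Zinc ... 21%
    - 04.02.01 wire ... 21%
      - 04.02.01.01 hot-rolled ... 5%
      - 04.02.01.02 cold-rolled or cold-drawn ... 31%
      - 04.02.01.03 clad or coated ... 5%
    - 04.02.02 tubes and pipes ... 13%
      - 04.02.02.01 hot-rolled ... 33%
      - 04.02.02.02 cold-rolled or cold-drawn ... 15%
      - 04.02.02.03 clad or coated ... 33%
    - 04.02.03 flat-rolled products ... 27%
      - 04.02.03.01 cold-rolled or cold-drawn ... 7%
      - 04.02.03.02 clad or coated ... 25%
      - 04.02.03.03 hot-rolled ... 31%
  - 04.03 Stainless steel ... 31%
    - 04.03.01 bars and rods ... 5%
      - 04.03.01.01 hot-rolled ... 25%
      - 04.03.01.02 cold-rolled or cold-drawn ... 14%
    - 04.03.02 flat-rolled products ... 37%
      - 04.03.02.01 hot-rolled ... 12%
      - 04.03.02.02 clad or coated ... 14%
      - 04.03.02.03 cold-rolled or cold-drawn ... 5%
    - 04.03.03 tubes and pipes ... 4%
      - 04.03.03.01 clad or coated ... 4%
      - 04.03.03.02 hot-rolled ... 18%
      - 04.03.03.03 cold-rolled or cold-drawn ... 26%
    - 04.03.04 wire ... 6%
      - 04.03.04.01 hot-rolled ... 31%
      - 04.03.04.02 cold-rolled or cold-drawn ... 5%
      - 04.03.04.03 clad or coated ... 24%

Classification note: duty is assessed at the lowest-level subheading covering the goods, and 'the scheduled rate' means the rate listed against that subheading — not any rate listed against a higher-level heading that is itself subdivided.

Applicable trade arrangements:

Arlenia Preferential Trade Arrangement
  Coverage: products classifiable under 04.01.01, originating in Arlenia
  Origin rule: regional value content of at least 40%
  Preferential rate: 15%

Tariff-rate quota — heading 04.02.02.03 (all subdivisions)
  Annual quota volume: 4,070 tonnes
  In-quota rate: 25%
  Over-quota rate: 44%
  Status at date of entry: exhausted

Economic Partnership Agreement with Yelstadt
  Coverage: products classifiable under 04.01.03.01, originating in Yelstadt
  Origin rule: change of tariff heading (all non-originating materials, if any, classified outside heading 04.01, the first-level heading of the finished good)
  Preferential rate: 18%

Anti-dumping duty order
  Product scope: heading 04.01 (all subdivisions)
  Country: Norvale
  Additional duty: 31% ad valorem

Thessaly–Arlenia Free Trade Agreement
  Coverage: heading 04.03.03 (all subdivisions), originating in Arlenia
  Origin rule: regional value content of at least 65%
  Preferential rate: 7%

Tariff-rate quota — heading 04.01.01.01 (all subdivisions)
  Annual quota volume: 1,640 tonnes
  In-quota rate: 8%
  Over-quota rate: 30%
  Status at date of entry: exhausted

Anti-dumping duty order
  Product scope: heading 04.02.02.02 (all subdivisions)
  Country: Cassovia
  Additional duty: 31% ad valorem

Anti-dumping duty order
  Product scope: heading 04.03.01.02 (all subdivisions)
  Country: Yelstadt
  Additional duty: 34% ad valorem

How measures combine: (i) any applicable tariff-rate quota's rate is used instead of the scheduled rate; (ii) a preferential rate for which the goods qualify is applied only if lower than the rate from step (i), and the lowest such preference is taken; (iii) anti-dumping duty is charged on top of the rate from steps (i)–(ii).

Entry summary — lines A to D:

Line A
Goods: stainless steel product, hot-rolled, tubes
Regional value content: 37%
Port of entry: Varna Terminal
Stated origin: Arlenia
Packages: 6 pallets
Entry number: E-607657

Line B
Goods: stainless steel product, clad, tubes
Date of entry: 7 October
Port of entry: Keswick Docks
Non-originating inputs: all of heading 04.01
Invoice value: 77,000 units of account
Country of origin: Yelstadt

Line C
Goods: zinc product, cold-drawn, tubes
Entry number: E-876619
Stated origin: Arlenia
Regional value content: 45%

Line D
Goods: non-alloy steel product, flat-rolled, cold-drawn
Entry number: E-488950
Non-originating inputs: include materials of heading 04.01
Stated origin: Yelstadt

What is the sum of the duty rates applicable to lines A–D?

54%

Line A: stainless steel → 04.03; tubes → 04.03.03; hot-rolled → 04.03.03.02. Scheduled 18%. Arlenia agreement on 04.01.01: 04.03.03.02 not covered; Arlenia agreement on 04.03.03: RVC < 65%. → 18%.
Line B: stainless steel → 04.03; tubes → 04.03.03; clad → 04.03.03.01. Scheduled 4%. Yelstadt agreement on 04.01.03.01: 04.03.03.01 not covered. → 4%.
Line C: zinc → 04.02; tubes → 04.02.02; cold-drawn → 04.02.02.02. Scheduled 15%. Arlenia agreement on 04.01.01: 04.02.02.02 not covered; Arlenia agreement on 04.03.03: 04.02.02.02 not covered. → 15%.
Line D: non-alloy steel → 04.01; flat-rolled → 04.01.03; cold-drawn → 04.01.03.01. Scheduled 17%. Yelstadt agreement on 04.01.03.01: CTH not met. → 17%.
Sum: 18% + 4% + 15% + 17% = 54%.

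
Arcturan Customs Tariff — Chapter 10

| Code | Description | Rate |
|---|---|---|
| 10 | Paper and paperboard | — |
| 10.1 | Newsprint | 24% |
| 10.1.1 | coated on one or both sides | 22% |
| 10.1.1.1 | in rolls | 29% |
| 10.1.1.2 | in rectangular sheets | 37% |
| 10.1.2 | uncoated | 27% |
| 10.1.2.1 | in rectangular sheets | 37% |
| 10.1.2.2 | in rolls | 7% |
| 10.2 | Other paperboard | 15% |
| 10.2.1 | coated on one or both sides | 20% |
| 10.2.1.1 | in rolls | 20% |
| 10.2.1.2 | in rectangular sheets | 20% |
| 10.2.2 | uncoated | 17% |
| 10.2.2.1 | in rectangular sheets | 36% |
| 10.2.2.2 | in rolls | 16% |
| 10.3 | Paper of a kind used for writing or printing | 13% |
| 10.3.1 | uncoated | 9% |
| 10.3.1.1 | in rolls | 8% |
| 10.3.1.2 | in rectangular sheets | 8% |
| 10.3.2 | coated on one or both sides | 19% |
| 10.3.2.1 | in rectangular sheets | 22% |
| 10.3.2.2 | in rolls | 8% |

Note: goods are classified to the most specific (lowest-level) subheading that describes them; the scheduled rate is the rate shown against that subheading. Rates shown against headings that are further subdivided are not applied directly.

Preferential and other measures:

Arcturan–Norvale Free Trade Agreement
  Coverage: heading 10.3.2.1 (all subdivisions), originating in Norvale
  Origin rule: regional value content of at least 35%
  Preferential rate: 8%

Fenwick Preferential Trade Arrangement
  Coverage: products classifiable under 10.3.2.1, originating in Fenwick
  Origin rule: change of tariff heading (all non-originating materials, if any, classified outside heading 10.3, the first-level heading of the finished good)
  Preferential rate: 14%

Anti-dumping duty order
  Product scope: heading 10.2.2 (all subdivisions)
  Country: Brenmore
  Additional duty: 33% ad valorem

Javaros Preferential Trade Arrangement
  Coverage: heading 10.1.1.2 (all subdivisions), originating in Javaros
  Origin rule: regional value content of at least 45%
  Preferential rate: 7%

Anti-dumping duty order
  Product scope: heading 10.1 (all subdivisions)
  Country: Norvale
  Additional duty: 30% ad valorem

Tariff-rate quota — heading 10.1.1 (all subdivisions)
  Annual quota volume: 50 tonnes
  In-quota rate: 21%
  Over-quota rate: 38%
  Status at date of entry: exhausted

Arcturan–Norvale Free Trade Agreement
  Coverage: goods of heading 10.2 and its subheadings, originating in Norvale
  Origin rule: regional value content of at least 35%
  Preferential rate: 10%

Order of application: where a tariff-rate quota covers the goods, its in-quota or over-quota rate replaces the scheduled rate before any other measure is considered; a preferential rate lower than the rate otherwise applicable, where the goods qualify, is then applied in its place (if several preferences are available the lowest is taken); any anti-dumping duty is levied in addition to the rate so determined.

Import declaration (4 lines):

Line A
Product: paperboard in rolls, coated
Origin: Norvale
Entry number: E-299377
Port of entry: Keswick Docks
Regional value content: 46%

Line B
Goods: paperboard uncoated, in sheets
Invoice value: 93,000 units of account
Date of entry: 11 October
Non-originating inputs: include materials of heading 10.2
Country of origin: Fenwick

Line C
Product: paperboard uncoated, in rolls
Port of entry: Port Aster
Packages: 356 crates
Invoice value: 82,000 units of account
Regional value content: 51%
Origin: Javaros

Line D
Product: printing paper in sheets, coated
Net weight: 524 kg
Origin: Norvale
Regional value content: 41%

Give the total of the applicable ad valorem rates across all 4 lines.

Line A: paperboard → 10.2; coated → 10.2.1; in rolls → 10.2.1.1. Scheduled 20%. Norvale agreement on 10.3.2.1: 10.2.1.1 not covered; Norvale agreement on 10.2: RVC ≥ 35% → 10% available; preferential 10%. → 10%.
Line B: paperboard → 10.2; uncoated → 10.2.2; in sheets → 10.2.2.1. Scheduled 36%. Fenwick agreement on 10.3.2.1: 10.2.2.1 not covered. → 36%.
Line C: paperboard → 10.2; uncoated → 10.2.2; in rolls → 10.2.2.2. Scheduled 16%. Javaros agreement on 10.1.1.2: 10.2.2.2 not covered. → 16%.
Line D: printing paper → 10.3; coated → 10.3.2; in sheets → 10.3.2.1. Scheduled 22%. Norvale agreement on 10.3.2.1: RVC ≥ 35% → 8% available; Norvale agreement on 10.2: 10.3.2.1 not covered; preferential 8%. → 8%.
Sum: 10% + 36% + 16% + 8% = 70%.

70%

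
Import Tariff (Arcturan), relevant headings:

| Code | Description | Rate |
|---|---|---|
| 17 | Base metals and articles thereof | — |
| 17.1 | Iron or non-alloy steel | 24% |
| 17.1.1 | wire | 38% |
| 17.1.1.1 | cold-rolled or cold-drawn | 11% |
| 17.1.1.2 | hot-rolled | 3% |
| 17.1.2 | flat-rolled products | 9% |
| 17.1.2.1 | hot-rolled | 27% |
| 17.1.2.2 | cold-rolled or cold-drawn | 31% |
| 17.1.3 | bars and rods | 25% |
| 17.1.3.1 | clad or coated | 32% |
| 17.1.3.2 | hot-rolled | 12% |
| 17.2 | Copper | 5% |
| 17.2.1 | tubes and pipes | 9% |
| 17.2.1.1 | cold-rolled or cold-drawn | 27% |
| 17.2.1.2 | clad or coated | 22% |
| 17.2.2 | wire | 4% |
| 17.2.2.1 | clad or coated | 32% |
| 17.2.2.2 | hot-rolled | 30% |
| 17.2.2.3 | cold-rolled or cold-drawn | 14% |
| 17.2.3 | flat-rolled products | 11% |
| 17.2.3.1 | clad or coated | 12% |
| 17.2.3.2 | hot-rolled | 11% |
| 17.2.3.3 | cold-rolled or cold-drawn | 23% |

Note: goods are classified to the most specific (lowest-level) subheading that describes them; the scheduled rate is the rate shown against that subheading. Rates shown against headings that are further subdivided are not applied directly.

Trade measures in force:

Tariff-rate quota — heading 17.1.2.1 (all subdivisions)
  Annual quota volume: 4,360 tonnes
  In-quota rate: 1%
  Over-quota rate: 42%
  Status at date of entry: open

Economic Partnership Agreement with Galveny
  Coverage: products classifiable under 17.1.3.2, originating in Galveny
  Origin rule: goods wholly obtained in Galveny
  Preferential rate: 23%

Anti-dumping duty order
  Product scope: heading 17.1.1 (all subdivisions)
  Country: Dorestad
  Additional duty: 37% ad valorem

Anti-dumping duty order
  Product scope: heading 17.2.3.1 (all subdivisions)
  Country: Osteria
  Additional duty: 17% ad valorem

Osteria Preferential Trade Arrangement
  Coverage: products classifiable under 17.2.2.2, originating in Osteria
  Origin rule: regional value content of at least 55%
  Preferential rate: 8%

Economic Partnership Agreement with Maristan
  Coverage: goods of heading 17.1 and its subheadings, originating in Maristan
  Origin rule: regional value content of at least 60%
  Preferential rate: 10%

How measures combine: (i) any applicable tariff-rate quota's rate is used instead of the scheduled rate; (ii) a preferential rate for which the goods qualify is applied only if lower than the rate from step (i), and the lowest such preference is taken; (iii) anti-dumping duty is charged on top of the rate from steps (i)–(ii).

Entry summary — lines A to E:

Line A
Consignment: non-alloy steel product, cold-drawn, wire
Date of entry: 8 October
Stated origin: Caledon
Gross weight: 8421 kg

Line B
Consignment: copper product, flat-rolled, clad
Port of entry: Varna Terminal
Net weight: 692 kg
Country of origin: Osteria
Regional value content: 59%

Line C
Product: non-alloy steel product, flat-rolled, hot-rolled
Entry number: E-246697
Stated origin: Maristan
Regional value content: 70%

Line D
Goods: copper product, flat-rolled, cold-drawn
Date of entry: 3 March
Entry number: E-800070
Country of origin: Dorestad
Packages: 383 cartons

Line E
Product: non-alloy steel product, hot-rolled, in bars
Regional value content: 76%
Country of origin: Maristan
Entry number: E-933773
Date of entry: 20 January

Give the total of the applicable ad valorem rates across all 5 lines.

74%

Line A: non-alloy steel → 17.1; wire → 17.1.1; cold-drawn → 17.1.1.1. Scheduled 11%. No special measure applies. → 11%.
Line B: copper → 17.2; flat-rolled → 17.2.3; clad → 17.2.3.1. Scheduled 12%. Osteria agreement on 17.2.2.2: 17.2.3.1 not covered; anti-dumping (Osteria, 17.2.3.1): +17%; total 12% + 17% = 29%. → 29%.
Line C: non-alloy steel → 17.1; flat-rolled → 17.1.2; hot-rolled → 17.1.2.1. Scheduled 27%. quota on 17.1.2.1 open → in-quota 1%; Maristan agreement on 17.1: RVC ≥ 60% → 10% available; preference 10% not lower than 1% → no reduction. → 1%.
Line D: copper → 17.2; flat-rolled → 17.2.3; cold-drawn → 17.2.3.3. Scheduled 23%. No special measure applies. → 23%.
Line E: non-alloy steel → 17.1; in bars → 17.1.3; hot-rolled → 17.1.3.2. Scheduled 12%. Maristan agreement on 17.1: RVC ≥ 60% → 10% available; preferential 10%. → 10%.
Sum: 11% + 29% + 1% + 23% + 10% = 74%.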